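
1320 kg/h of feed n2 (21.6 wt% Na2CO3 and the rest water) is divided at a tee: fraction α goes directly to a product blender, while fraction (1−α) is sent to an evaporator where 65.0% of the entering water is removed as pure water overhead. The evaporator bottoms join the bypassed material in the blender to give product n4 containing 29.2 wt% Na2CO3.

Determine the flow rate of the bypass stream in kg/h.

All 1320×0.216 = 285.12 kg/h of Na2CO3 reaches n4, so n4 = 285.12/0.292 = 976.44 kg/h and vapour = 343.56 kg/h.
The evaporator receives (1−α)·1320 of feed at 0.784 water and removes 0.650 of that water:
0.650×0.784×(1−α)×1320 = 343.56
(1−α) = 343.56/672.67 = 0.5107;  α = 0.4893.
Bypass flow = 0.4893×1320 = 645.82 kg/h.

645.8 kg/h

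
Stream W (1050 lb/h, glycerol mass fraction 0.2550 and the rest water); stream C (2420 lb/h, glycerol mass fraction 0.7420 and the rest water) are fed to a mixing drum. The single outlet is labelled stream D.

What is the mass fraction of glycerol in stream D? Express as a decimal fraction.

Total flow out = 1050 + 2420 = 3470 lb/h.
glycerol in = 1050×0.255 + 2420×0.742 = 2063.4 lb/h.
glycerol mass fraction in D = 2063.4/3470 = 0.5946.

0.5946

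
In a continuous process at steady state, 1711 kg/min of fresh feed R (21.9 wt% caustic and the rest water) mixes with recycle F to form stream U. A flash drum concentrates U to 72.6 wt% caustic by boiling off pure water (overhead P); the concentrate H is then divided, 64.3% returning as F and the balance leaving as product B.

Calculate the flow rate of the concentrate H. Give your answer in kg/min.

1446 kg/min

Overall caustic balance (none leaves overhead): caustic in fresh feed = caustic in product, i.e. 1711×0.219 = (1−0.643)·H·0.726.
H = 374.71/(0.726×0.357) = 1445.7 kg/min.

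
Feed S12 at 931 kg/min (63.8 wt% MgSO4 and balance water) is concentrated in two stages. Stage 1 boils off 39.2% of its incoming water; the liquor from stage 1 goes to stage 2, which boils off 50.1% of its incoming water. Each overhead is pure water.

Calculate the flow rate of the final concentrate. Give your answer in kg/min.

696.2 kg/min

water in feed = 931×0.362 = 337.02 kg/min.
After stage 1: water left = (1−0.392)×337.02 = 204.91; stream total = 798.89 kg/min.
After stage 2: water left = (1−0.501)×204.91 = 102.25; final concentrate = 696.23 kg/min.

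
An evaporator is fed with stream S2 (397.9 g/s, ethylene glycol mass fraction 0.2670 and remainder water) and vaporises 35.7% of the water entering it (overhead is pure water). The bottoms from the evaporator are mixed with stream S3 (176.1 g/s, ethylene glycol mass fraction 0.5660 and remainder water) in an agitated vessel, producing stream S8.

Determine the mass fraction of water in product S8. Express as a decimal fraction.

0.5618

Vapour removed = 0.357×0.733×397.9 = 104.12 g/s; concentrate = 293.78 g/s.
water reaching the mixer = 187.54 (from concentrate) + 176.1×0.434 = 263.97 g/s.
Product flow = 293.78 + 176.1 = 469.88 g/s; water fraction = 0.5618.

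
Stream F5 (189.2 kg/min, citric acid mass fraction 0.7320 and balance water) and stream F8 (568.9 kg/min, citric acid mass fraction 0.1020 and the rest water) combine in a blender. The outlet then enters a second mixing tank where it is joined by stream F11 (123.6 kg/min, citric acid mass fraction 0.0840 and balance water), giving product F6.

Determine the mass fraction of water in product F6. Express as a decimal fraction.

Overall, product flow = 881.7 kg/min.
water in = 189.2×0.268 + 568.9×0.898 + 123.6×0.916 = 674.8 kg/min.
water fraction in F6 = 0.7653.

0.7653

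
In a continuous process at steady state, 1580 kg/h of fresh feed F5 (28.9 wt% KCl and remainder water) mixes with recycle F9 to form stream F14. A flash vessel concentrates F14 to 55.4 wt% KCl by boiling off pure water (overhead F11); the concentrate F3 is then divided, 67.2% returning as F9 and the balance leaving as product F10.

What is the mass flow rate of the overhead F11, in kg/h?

755.8 kg/h

Overall KCl balance (none leaves overhead): KCl in fresh feed = KCl in product, i.e. 1580×0.289 = (1−0.672)·F3·0.554.
F3 = 456.62/(0.554×0.328) = 2512.9 kg/h.
Recycle F9 = 0.672×2512.9 = 1688.7 kg/h.
Combined feed F14 = 1580 + 1688.7 = 3268.7 kg/h.
Overhead F11 = F14 − F3 = 3268.7 − 2512.9 = 755.78 kg/h.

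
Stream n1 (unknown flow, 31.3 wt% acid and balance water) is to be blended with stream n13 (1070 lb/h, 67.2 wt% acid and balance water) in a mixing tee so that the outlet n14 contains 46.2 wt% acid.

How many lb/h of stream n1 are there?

1508 lb/h

Let n1 be the unknown flow. Total out = 1070 + n1.
acid balance: 719.04 + 0.313·n1 = 0.462·(1070 + n1)
(0.313 − 0.462)·n1 = 0.462×1070 − 719.04 = -224.7
n1 = -224.7 / -0.149 = 1508.1 lb/h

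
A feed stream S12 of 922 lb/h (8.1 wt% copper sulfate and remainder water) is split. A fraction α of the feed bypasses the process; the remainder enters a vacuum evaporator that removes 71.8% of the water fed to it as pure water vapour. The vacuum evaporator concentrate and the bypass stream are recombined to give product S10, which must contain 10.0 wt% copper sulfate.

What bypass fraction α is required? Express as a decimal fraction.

All 922×0.081 = 74.682 lb/h of copper sulfate reaches S10, so S10 = 74.682/0.100 = 746.82 lb/h and vapour = 175.18 lb/h.
The evaporator receives (1−α)·922 of feed at 0.919 water and removes 0.718 of that water:
0.718×0.919×(1−α)×922 = 175.18
(1−α) = 175.18/608.37 = 0.2879;  α = 0.7121.

0.712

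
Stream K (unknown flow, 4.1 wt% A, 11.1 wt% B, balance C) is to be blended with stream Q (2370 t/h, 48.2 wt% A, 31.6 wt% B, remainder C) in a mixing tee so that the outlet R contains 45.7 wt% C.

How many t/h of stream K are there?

Let K be the unknown flow. Total out = 2370 + K.
C balance: 478.74 + 0.848·K = 0.457·(2370 + K)
(0.848 − 0.457)·K = 0.457×2370 − 478.74 = 604.35
K = 604.35 / 0.391 = 1545.7 t/h

1546 t/h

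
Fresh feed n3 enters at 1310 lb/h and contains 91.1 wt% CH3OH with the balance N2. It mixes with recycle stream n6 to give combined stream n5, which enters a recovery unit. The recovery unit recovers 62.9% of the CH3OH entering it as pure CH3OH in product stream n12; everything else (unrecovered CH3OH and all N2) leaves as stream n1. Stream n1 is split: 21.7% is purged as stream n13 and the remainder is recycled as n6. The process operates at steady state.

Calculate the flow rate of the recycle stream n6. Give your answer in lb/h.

N2 enters only via n3 and leaves only via the purge: 1310×0.089 = 0.217×(N2 in n1), and the recovery unit passes all N2, so N2 in n5 = N2 in n1 = 537.28 lb/h.
CH3OH in n5: m_A = 1310×0.911 + (1−0.217)·(1−0.629)·m_A, so m_A = 1193.4/0.7095 = 1682 lb/h.
n1 = (1−0.629)×1682 + 537.28 = 1161.3 lb/h.
Recycle n6 = (1−0.217)×1161.3 = 909.31 lb/h.

909.3 lb/h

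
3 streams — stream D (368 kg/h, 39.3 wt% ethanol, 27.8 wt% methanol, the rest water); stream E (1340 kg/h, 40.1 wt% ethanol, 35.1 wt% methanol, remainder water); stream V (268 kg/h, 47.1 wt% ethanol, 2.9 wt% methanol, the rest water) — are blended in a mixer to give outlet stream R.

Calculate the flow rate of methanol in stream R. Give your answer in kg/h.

methanol out = methanol in = 368×0.278 + 1340×0.351 + 268×0.029 = 580.42 kg/h.

580.4 kg/h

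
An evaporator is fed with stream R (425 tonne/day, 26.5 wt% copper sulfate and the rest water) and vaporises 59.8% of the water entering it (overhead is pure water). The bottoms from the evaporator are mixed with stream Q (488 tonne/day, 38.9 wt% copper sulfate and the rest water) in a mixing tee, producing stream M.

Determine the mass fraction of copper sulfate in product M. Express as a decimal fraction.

Vapour removed = 0.598×0.735×425 = 186.8 tonne/day; concentrate = 238.2 tonne/day.
copper sulfate reaching the mixer = 112.62 (from concentrate) + 488×0.389 = 302.46 tonne/day.
Product flow = 238.2 + 488 = 726.2 tonne/day; copper sulfate fraction = 0.416.

0.416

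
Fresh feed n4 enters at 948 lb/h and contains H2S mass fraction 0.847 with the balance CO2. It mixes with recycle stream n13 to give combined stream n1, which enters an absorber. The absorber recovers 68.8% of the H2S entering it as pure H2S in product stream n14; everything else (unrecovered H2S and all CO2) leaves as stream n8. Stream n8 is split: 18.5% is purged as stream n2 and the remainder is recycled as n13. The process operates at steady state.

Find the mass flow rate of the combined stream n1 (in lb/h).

CO2 enters only via n4 and leaves only via the purge: 948×0.153 = 0.185×(CO2 in n8), and the absorber passes all CO2, so CO2 in n1 = CO2 in n8 = 784.02 lb/h.
H2S in n1: m_A = 948×0.847 + (1−0.185)·(1−0.688)·m_A, so m_A = 802.96/0.7457 = 1076.8 lb/h.
n1 = 1076.8 + 784.02 = 1860.8 lb/h.

1861 lb/h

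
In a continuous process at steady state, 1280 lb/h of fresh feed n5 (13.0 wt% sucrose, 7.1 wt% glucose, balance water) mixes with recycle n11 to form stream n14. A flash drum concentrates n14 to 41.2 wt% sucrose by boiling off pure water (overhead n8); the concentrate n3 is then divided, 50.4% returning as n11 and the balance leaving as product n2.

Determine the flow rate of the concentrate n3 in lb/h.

Overall sucrose balance (none leaves overhead): sucrose in fresh feed = sucrose in product, i.e. 1280×0.130 = (1−0.504)·n3·0.412.
n3 = 166.4/(0.412×0.496) = 814.28 lb/h.

814.3 lb/h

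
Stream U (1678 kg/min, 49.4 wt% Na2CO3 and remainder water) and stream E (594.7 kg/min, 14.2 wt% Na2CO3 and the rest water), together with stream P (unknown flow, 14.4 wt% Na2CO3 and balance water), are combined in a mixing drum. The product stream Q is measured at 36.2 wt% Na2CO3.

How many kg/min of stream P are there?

415.9 kg/min

Let P be the unknown flow. Total out = 2272.7 + P.
Na2CO3 balance: 913.38 + 0.144·P = 0.362·(2272.7 + P)
(0.144 − 0.362)·P = 0.362×2272.7 − 913.38 = -90.662
P = -90.662 / -0.218 = 415.88 kg/min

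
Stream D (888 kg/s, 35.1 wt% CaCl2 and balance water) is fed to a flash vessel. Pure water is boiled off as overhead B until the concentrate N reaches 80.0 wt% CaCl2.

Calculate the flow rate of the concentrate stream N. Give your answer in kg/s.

389.6 kg/s

CaCl2 is conserved: 888×0.351 = 311.69 kg/s all reports to the concentrate.
Concentrate = 311.69/(target fraction) = 389.61 kg/s.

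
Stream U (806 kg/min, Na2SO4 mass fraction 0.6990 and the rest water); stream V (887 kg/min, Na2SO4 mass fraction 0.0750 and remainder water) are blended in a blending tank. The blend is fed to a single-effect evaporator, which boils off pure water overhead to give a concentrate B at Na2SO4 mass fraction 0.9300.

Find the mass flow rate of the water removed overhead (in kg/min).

Na2SO4 entering = 806×0.699 + 887×0.075 = 629.92 kg/min.
All Na2SO4 reports to B, so B = 629.92/0.930 = 677.33 kg/min.
Total feed = 1693 kg/min; overhead = 1693 − 677.33 = 1015.7 kg/min.

1016 kg/min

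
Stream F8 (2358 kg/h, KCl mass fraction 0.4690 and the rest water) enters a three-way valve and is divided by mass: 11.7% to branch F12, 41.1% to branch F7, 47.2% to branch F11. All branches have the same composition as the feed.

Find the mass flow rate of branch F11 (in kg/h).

Branch F11 flow = 0.472×2358 = 1113 kg/h.

1113 kg/h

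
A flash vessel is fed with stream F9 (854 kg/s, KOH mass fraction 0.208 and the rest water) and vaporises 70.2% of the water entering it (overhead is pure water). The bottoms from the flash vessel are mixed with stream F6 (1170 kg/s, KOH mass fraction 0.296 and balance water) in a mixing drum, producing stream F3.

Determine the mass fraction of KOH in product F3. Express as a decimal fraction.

Vapour removed = 0.702×0.792×854 = 474.81 kg/s; concentrate = 379.19 kg/s.
KOH reaching the mixer = 177.63 (from concentrate) + 1170×0.296 = 523.95 kg/s.
Product flow = 379.19 + 1170 = 1549.2 kg/s; KOH fraction = 0.338.

0.338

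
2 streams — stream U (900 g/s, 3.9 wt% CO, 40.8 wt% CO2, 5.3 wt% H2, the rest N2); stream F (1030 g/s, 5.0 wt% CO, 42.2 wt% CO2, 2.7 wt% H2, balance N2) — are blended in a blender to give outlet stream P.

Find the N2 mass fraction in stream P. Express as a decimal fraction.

0.501

Total flow out = 900 + 1030 = 1930 g/s.
N2 in = 900×0.500 + 1030×0.501 = 966.03 g/s.
N2 mass fraction in P = 966.03/1930 = 0.501.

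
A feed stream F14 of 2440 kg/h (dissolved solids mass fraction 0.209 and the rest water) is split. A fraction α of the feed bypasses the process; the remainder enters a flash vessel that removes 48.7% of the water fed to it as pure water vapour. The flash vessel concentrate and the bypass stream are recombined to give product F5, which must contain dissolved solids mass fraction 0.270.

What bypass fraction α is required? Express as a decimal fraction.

0.414

All 2440×0.209 = 509.96 kg/h of dissolved solids reaches F5, so F5 = 509.96/0.270 = 1888.7 kg/h and vapour = 551.26 kg/h.
The evaporator receives (1−α)·2440 of feed at 0.791 water and removes 0.487 of that water:
0.487×0.791×(1−α)×2440 = 551.26
(1−α) = 551.26/939.93 = 0.5865;  α = 0.4135.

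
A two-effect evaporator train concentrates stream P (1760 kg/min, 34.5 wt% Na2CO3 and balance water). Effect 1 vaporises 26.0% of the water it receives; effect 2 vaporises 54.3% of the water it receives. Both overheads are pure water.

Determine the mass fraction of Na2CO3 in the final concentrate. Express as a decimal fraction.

0.609

water in feed = 1760×0.655 = 1152.8 kg/min.
After stage 1: water left = (1−0.260)×1152.8 = 853.07; stream total = 1460.3 kg/min.
After stage 2: water left = (1−0.543)×853.07 = 389.85; final concentrate = 997.05 kg/min.
Na2CO3 fraction = 607.2/997.05 = 0.609.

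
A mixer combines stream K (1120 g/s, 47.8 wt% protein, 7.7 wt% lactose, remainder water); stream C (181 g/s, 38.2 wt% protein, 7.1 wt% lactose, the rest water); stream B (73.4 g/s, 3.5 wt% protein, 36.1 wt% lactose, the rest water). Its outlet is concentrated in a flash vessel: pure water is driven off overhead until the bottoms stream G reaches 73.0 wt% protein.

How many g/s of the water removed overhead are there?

protein entering = 1120×0.478 + 181×0.382 + 73.4×0.035 = 607.07 g/s.
All protein reports to G, so G = 607.07/0.730 = 831.6 g/s.
Total feed = 1374.4 g/s; overhead = 1374.4 − 831.6 = 542.8 g/s.

542.8 g/s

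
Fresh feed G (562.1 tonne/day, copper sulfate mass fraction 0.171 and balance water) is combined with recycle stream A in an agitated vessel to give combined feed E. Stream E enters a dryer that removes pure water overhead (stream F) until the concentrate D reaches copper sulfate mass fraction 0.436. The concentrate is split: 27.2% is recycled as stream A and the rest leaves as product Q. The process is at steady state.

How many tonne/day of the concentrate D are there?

Overall copper sulfate balance (none leaves overhead): copper sulfate in fresh feed = copper sulfate in product, i.e. 562.1×0.171 = (1−0.272)·D·0.436.
D = 96.119/(0.436×0.728) = 302.83 tonne/day.

302.8 tonne/day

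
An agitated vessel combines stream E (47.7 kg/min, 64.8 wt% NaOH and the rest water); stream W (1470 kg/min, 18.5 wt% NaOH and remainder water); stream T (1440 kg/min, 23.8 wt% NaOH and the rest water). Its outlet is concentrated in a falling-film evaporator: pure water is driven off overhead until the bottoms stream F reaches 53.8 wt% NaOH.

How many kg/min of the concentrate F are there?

NaOH entering = 47.7×0.648 + 1470×0.185 + 1440×0.238 = 645.58 kg/min.
All NaOH reports to F, so F = 645.58/0.538 = 1200 kg/min.

1200 kg/min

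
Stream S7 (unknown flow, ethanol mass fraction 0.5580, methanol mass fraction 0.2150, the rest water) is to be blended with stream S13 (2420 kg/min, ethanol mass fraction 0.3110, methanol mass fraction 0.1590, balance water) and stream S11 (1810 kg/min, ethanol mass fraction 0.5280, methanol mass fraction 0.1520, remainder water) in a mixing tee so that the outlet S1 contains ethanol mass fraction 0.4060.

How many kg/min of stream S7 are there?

59.74 kg/min

Let S7 be the unknown flow. Total out = 4230 + S7.
ethanol balance: 1708.3 + 0.558·S7 = 0.406·(4230 + S7)
(0.558 − 0.406)·S7 = 0.406×4230 − 1708.3 = 9.08
S7 = 9.08 / 0.152 = 59.737 kg/min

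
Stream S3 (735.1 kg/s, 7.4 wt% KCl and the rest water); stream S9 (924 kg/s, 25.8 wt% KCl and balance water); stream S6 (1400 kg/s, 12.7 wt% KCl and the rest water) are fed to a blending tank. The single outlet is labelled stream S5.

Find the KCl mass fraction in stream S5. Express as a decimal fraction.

0.154

Total flow out = 735.1 + 924 + 1400 = 3059.1 kg/s.
KCl in = 735.1×0.074 + 924×0.258 + 1400×0.127 = 470.59 kg/s.
KCl mass fraction in S5 = 470.59/3059.1 = 0.154.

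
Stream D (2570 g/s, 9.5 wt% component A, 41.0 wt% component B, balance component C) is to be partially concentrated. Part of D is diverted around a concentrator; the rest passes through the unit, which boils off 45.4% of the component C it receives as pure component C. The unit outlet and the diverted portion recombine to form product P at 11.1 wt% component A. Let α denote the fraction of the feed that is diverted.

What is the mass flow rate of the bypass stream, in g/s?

All 2570×0.095 = 244.15 g/s of component A reaches P, so P = 244.15/0.111 = 2199.5 g/s and vapour = 370.45 g/s.
The evaporator receives (1−α)·2570 of feed at 0.495 component C and removes 0.454 of that component C:
0.454×0.495×(1−α)×2570 = 370.45
(1−α) = 370.45/577.56 = 0.6414;  α = 0.3586.
Bypass flow = 0.3586×2570 = 921.58 g/s.

921.6 g/s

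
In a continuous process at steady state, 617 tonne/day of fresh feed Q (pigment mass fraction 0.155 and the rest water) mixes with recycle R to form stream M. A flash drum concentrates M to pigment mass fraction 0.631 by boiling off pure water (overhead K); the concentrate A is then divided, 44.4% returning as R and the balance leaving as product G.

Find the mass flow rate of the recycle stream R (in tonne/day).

Overall pigment balance (none leaves overhead): pigment in fresh feed = pigment in product, i.e. 617×0.155 = (1−0.444)·A·0.631.
A = 95.635/(0.631×0.556) = 272.59 tonne/day.
Recycle R = 0.444×272.59 = 121.03 tonne/day.

121 tonne/day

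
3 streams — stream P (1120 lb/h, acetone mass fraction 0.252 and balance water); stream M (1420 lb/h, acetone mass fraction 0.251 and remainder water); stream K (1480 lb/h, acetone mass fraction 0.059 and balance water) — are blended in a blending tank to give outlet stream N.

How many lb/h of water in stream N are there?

water out = water in = 1120×0.748 + 1420×0.749 + 1480×0.941 = 3294 lb/h.

3294 lb/h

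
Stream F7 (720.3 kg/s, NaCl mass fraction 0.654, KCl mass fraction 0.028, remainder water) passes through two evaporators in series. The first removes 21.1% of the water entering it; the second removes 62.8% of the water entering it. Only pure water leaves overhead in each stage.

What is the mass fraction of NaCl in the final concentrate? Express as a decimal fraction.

water in feed = 720.3×0.318 = 229.06 kg/s.
After stage 1: water left = (1−0.211)×229.06 = 180.72; stream total = 671.97 kg/s.
After stage 2: water left = (1−0.628)×180.72 = 67.23; final concentrate = 558.47 kg/s.
NaCl fraction = 471.08/558.47 = 0.844.

0.844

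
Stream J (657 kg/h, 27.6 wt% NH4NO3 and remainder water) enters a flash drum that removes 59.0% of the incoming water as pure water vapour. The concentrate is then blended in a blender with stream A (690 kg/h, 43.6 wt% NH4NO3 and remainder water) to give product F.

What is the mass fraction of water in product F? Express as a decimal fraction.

0.5478

Vapour removed = 0.590×0.724×657 = 280.64 kg/h; concentrate = 376.36 kg/h.
water reaching the mixer = 195.02 (from concentrate) + 690×0.564 = 584.18 kg/h.
Product flow = 376.36 + 690 = 1066.4 kg/h; water fraction = 0.5478.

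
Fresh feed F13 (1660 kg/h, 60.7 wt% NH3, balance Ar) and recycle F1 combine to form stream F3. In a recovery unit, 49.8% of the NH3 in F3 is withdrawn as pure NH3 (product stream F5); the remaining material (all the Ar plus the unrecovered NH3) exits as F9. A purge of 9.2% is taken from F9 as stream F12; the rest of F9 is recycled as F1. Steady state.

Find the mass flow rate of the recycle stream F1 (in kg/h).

Ar enters only via F13 and leaves only via the purge: 1660×0.393 = 0.092×(Ar in F9), and the recovery unit passes all Ar, so Ar in F3 = Ar in F9 = 7091.1 kg/h.
NH3 in F3: m_A = 1660×0.607 + (1−0.092)·(1−0.498)·m_A, so m_A = 1007.6/0.5442 = 1851.6 kg/h.
F9 = (1−0.498)×1851.6 + 7091.1 = 8020.6 kg/h.
Recycle F1 = (1−0.092)×8020.6 = 7282.7 kg/h.

7283 kg/h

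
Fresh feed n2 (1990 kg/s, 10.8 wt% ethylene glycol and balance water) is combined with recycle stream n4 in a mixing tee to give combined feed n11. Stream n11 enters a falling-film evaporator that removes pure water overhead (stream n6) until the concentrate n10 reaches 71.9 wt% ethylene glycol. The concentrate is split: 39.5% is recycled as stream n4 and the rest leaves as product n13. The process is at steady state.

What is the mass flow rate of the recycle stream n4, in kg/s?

Overall ethylene glycol balance (none leaves overhead): ethylene glycol in fresh feed = ethylene glycol in product, i.e. 1990×0.108 = (1−0.395)·n10·0.719.
n10 = 214.92/(0.719×0.605) = 494.07 kg/s.
Recycle n4 = 0.395×494.07 = 195.16 kg/s.

195.2 kg/s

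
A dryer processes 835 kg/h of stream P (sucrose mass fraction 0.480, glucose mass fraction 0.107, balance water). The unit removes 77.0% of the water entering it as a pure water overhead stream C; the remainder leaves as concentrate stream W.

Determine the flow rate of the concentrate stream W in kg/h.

water entering = 835×0.413 = 344.85 kg/h; overhead removed = 0.770×344.85 = 265.54 kg/h.
Concentrate = 835 − 265.54 = 569.46 kg/h.

569.5 kg/h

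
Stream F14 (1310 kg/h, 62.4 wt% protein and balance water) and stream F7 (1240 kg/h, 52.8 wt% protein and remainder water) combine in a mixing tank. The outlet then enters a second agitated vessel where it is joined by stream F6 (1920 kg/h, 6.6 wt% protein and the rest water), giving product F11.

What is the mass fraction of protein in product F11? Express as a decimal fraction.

0.358

Overall, product flow = 4470 kg/h.
protein in = 1310×0.624 + 1240×0.528 + 1920×0.066 = 1598.9 kg/h.
protein fraction in F11 = 0.358.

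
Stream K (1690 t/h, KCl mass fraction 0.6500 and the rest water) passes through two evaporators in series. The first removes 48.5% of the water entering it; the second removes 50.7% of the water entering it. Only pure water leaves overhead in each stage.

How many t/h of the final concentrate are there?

water in feed = 1690×0.350 = 591.5 t/h.
After stage 1: water left = (1−0.485)×591.5 = 304.62; stream total = 1403.1 t/h.
After stage 2: water left = (1−0.507)×304.62 = 150.18; final concentrate = 1248.7 t/h.

1249 t/h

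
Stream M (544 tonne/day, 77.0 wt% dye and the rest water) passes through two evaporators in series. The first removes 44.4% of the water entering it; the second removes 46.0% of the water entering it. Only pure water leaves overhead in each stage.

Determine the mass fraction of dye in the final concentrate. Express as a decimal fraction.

water in feed = 544×0.230 = 125.12 tonne/day.
After stage 1: water left = (1−0.444)×125.12 = 69.567; stream total = 488.45 tonne/day.
After stage 2: water left = (1−0.460)×69.567 = 37.566; final concentrate = 456.45 tonne/day.
dye fraction = 418.88/456.45 = 0.9177.

0.9177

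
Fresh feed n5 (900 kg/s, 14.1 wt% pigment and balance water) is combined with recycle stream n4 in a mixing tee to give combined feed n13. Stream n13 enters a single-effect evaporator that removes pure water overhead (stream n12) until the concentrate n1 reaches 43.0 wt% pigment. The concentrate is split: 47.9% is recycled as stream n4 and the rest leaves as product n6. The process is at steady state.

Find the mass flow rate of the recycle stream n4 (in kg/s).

Overall pigment balance (none leaves overhead): pigment in fresh feed = pigment in product, i.e. 900×0.141 = (1−0.479)·n1·0.430.
n1 = 126.9/(0.430×0.521) = 566.44 kg/s.
Recycle n4 = 0.479×566.44 = 271.33 kg/s.

271.3 kg/s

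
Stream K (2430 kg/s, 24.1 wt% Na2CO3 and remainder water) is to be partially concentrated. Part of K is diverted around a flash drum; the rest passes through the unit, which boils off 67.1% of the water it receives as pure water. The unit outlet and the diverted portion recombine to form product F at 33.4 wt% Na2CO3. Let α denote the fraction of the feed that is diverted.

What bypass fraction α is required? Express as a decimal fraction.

All 2430×0.241 = 585.63 kg/s of Na2CO3 reaches F, so F = 585.63/0.334 = 1753.4 kg/s and vapour = 676.62 kg/s.
The evaporator receives (1−α)·2430 of feed at 0.759 water and removes 0.671 of that water:
0.671×0.759×(1−α)×2430 = 676.62
(1−α) = 676.62/1237.6 = 0.5467;  α = 0.4533.

0.453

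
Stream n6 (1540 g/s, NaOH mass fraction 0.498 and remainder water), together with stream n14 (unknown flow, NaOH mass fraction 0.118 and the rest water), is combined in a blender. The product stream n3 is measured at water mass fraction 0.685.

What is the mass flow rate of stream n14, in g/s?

Let n14 be the unknown flow. Total out = 1540 + n14.
water balance: 773.08 + 0.882·n14 = 0.685·(1540 + n14)
(0.882 − 0.685)·n14 = 0.685×1540 − 773.08 = 281.82
n14 = 281.82 / 0.197 = 1430.6 g/s

1431 g/s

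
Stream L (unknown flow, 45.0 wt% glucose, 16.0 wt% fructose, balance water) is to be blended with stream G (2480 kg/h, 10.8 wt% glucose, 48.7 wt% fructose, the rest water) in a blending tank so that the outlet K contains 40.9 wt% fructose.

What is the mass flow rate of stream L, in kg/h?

Let L be the unknown flow. Total out = 2480 + L.
fructose balance: 1207.8 + 0.160·L = 0.409·(2480 + L)
(0.160 − 0.409)·L = 0.409×2480 − 1207.8 = -193.44
L = -193.44 / -0.249 = 776.87 kg/h

776.9 kg/h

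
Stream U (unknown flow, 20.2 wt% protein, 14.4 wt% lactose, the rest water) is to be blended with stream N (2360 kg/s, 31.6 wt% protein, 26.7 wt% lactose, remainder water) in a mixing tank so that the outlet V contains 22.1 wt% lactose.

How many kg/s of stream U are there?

1410 kg/s

Let U be the unknown flow. Total out = 2360 + U.
lactose balance: 630.12 + 0.144·U = 0.221·(2360 + U)
(0.144 − 0.221)·U = 0.221×2360 − 630.12 = -108.56
U = -108.56 / -0.077 = 1409.9 kg/s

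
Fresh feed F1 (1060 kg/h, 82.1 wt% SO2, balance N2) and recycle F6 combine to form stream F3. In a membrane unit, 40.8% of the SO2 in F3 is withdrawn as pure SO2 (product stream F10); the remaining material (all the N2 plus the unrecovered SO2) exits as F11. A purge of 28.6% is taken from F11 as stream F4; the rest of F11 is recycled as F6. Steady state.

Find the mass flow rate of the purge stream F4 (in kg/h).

N2 enters only via F1 and leaves only via the purge: 1060×0.179 = 0.286×(N2 in F11), and the membrane unit passes all N2, so N2 in F3 = N2 in F11 = 663.43 kg/h.
SO2 in F3: m_A = 1060×0.821 + (1−0.286)·(1−0.408)·m_A, so m_A = 870.26/0.5773 = 1507.4 kg/h.
F11 = (1−0.408)×1507.4 + 663.43 = 1555.8 kg/h.
Purge F4 = 0.286×1555.8 = 444.97 kg/h.

445 kg/h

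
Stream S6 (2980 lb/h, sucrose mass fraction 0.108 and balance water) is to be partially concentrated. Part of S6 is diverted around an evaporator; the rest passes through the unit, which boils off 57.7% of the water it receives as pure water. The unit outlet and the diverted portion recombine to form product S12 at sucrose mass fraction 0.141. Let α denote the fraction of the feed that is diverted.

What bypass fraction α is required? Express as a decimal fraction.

0.545

All 2980×0.108 = 321.84 lb/h of sucrose reaches S12, so S12 = 321.84/0.141 = 2282.6 lb/h and vapour = 697.45 lb/h.
The evaporator receives (1−α)·2980 of feed at 0.892 water and removes 0.577 of that water:
0.577×0.892×(1−α)×2980 = 697.45
(1−α) = 697.45/1533.8 = 0.4547;  α = 0.5453.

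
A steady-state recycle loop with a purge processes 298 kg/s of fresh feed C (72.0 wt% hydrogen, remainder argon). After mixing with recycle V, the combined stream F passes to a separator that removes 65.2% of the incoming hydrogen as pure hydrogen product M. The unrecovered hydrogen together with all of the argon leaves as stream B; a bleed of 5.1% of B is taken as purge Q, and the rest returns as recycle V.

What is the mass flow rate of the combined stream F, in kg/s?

argon enters only via C and leaves only via the purge: 298×0.280 = 0.051×(argon in B), and the separator passes all argon, so argon in F = argon in B = 1636.1 kg/s.
hydrogen in F: m_A = 298×0.720 + (1−0.051)·(1−0.652)·m_A, so m_A = 214.56/0.6697 = 320.36 kg/s.
F = 320.36 + 1636.1 = 1956.4 kg/s.

1956 kg/s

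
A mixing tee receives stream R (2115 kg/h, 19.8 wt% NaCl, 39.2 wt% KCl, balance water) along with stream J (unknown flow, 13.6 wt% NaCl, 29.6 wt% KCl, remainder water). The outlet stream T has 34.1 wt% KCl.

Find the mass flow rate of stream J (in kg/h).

2397 kg/h

Let J be the unknown flow. Total out = 2115 + J.
KCl balance: 829.08 + 0.296·J = 0.341·(2115 + J)
(0.296 − 0.341)·J = 0.341×2115 − 829.08 = -107.87
J = -107.87 / -0.045 = 2397 kg/h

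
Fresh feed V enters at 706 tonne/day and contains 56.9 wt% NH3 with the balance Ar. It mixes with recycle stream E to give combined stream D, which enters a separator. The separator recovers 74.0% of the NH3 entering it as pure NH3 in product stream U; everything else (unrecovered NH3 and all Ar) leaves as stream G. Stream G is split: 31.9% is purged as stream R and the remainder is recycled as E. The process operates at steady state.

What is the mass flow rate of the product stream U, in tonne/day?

361.2 tonne/day

NH3 in D: m_A = 706×0.569 + (1−0.319)·(1−0.740)·m_A, so m_A = 401.71/0.8229 = 488.14 tonne/day.
Product U = 0.740×488.14 = 361.23 tonne/day.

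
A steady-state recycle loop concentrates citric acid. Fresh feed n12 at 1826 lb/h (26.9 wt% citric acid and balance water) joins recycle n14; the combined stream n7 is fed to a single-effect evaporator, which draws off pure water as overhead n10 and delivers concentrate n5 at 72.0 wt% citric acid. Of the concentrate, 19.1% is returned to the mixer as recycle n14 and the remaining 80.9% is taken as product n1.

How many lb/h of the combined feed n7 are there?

Overall citric acid balance (none leaves overhead): citric acid in fresh feed = citric acid in product, i.e. 1826×0.269 = (1−0.191)·n5·0.720.
n5 = 491.19/(0.720×0.809) = 843.28 lb/h.
Recycle n14 = 0.191×843.28 = 161.07 lb/h.
Combined feed n7 = 1826 + 161.07 = 1987.1 lb/h.

1987 lb/h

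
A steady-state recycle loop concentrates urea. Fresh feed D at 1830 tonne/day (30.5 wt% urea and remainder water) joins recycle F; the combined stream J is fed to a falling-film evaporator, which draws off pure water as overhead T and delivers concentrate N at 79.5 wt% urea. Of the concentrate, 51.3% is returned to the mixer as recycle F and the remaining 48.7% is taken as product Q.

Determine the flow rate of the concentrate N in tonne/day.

1442 tonne/day

Overall urea balance (none leaves overhead): urea in fresh feed = urea in product, i.e. 1830×0.305 = (1−0.513)·N·0.795.
N = 558.15/(0.795×0.487) = 1441.6 tonne/day.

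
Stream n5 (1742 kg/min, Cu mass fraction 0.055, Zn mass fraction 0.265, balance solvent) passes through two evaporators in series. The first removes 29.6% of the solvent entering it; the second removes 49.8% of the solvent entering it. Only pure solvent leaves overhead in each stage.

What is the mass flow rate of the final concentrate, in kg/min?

solvent in feed = 1742×0.680 = 1184.6 kg/min.
After stage 1: solvent left = (1−0.296)×1184.6 = 833.93; stream total = 1391.4 kg/min.
After stage 2: solvent left = (1−0.498)×833.93 = 418.63; final concentrate = 976.07 kg/min.

976.1 kg/min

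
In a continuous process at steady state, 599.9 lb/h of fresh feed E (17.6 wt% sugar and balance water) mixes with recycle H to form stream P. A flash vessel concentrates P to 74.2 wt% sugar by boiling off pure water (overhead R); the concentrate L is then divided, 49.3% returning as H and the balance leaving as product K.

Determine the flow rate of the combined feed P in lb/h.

Overall sugar balance (none leaves overhead): sugar in fresh feed = sugar in product, i.e. 599.9×0.176 = (1−0.493)·L·0.742.
L = 105.58/(0.742×0.507) = 280.66 lb/h.
Recycle H = 0.493×280.66 = 138.37 lb/h.
Combined feed P = 599.9 + 138.37 = 738.27 lb/h.

738.3 lb/h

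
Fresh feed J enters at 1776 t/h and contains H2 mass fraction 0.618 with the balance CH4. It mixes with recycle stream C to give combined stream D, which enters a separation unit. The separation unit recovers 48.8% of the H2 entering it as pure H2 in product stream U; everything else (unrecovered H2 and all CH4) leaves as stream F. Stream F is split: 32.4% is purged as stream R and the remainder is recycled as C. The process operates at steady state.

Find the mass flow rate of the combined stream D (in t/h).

3772 t/h

CH4 enters only via J and leaves only via the purge: 1776×0.382 = 0.324×(CH4 in F), and the separation unit passes all CH4, so CH4 in D = CH4 in F = 2093.9 t/h.
H2 in D: m_A = 1776×0.618 + (1−0.324)·(1−0.488)·m_A, so m_A = 1097.6/0.6539 = 1678.5 t/h.
D = 1678.5 + 2093.9 = 3772.5 t/h.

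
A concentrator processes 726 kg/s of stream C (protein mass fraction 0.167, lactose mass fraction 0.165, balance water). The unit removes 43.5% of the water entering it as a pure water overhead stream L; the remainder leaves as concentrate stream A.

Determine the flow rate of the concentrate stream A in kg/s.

515 kg/s

water entering = 726×0.668 = 484.97 kg/s; overhead removed = 0.435×484.97 = 210.96 kg/s.
Concentrate = 726 − 210.96 = 515.04 kg/s.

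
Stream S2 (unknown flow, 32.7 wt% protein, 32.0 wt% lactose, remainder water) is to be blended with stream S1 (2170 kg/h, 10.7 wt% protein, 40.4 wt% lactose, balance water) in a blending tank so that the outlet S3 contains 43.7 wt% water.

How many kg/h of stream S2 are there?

Let S2 be the unknown flow. Total out = 2170 + S2.
water balance: 1061.1 + 0.353·S2 = 0.437·(2170 + S2)
(0.353 − 0.437)·S2 = 0.437×2170 − 1061.1 = -112.84
S2 = -112.84 / -0.084 = 1343.3 kg/h

1343 kg/h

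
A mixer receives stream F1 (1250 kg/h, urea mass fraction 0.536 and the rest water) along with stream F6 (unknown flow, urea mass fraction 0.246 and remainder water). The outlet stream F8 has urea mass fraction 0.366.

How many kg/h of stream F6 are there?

1771 kg/h

Let F6 be the unknown flow. Total out = 1250 + F6.
urea balance: 670 + 0.246·F6 = 0.366·(1250 + F6)
(0.246 − 0.366)·F6 = 0.366×1250 − 670 = -212.5
F6 = -212.5 / -0.120 = 1770.8 kg/h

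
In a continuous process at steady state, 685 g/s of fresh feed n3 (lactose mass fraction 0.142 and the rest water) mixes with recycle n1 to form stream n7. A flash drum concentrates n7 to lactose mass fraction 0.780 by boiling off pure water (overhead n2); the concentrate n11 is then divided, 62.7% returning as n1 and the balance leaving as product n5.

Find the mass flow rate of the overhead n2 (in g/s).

Overall lactose balance (none leaves overhead): lactose in fresh feed = lactose in product, i.e. 685×0.142 = (1−0.627)·n11·0.780.
n11 = 97.27/(0.780×0.373) = 334.33 g/s.
Recycle n1 = 0.627×334.33 = 209.62 g/s.
Combined feed n7 = 685 + 209.62 = 894.62 g/s.
Overhead n2 = n7 − n11 = 894.62 − 334.33 = 560.29 g/s.

560.3 g/s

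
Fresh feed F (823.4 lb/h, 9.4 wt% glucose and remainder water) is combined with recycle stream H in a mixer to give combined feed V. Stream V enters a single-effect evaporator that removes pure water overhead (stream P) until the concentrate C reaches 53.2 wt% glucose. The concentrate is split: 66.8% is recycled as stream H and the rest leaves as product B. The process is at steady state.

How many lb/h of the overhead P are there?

677.9 lb/h

Overall glucose balance (none leaves overhead): glucose in fresh feed = glucose in product, i.e. 823.4×0.094 = (1−0.668)·C·0.532.
C = 77.4/(0.532×0.332) = 438.22 lb/h.
Recycle H = 0.668×438.22 = 292.73 lb/h.
Combined feed V = 823.4 + 292.73 = 1116.1 lb/h.
Overhead P = V − C = 1116.1 − 438.22 = 677.91 lb/h.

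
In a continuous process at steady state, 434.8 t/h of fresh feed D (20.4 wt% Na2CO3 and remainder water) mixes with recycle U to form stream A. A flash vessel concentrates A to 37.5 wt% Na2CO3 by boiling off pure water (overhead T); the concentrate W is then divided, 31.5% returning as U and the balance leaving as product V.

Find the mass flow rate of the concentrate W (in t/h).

345.3 t/h

Overall Na2CO3 balance (none leaves overhead): Na2CO3 in fresh feed = Na2CO3 in product, i.e. 434.8×0.204 = (1−0.315)·W·0.375.
W = 88.699/(0.375×0.685) = 345.3 t/h.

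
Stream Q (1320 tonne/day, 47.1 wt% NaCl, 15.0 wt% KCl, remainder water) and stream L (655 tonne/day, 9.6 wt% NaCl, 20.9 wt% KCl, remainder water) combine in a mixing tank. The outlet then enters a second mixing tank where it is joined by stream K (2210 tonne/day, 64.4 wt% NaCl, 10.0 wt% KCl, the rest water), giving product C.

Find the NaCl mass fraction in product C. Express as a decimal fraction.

Overall, product flow = 4185 tonne/day.
NaCl in = 1320×0.471 + 655×0.096 + 2210×0.644 = 2107.8 tonne/day.
NaCl fraction in C = 0.504.

0.504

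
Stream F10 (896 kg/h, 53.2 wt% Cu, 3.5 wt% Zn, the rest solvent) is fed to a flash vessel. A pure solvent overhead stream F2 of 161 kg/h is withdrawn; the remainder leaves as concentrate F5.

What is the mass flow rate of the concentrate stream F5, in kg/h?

735 kg/h

Concentrate = 896 − 161 = 735 kg/h.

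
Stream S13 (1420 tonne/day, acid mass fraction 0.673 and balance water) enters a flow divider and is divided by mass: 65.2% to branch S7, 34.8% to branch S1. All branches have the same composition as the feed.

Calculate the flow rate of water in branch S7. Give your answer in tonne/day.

Branch S7 total = 0.652×1420 = 925.84 tonne/day.
water in S7 = 0.327×925.84 = 302.75 tonne/day.

302.7 tonne/day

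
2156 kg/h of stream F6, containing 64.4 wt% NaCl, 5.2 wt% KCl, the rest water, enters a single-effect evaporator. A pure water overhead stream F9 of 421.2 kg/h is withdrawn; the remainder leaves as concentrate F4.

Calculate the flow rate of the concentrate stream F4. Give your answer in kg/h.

1735 kg/h

Concentrate = 2156 − 421.2 = 1734.8 kg/h.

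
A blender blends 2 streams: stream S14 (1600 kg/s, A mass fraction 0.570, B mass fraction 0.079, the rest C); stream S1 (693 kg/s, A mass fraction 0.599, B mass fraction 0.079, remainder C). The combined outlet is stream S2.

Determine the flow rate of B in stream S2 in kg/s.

181.1 kg/s

B out = B in = 1600×0.079 + 693×0.079 = 181.15 kg/s.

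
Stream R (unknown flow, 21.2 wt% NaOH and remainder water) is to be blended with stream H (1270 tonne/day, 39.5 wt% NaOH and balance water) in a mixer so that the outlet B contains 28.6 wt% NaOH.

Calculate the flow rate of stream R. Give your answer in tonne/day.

1871 tonne/day

Let R be the unknown flow. Total out = 1270 + R.
NaOH balance: 501.65 + 0.212·R = 0.286·(1270 + R)
(0.212 − 0.286)·R = 0.286×1270 − 501.65 = -138.43
R = -138.43 / -0.074 = 1870.7 tonne/day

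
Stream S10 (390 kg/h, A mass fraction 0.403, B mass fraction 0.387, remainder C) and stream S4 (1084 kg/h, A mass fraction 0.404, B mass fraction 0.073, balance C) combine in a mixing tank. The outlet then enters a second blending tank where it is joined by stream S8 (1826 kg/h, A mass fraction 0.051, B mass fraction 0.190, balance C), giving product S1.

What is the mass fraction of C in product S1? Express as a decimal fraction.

Overall, product flow = 3300 kg/h.
C in = 390×0.210 + 1084×0.523 + 1826×0.759 = 2034.8 kg/h.
C fraction in S1 = 0.617.

0.617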